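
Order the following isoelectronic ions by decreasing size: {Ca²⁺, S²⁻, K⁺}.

All of these have 18 electrons, so size is governed by nuclear charge alone: the more protons, the stronger the pull on the same electron cloud, and the smaller the ion.
Nuclear charges: Ca²⁺ (Z=20), K⁺ (Z=19), S²⁻ (Z=16).
Largest to smallest: S²⁻ > K⁺ > Ca²⁺.

S²⁻, K⁺, Ca²⁺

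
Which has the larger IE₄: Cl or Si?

Cl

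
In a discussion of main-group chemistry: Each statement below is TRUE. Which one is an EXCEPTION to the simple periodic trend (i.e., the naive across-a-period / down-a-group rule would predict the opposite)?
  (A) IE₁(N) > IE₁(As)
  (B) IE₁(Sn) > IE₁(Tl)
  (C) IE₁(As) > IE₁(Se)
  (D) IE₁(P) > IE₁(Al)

The general trend: first ionisation energy increases across a period and decreases down a group.
(A) N (period 2, group 15) vs As (period 4, group 15): the stated order agrees with the simple trend.
(B) Sn (period 5, group 14) vs Tl (period 6, group 13): the stated order agrees with the simple trend.
(C) As (period 4, group 15) vs Se (period 4, group 16): the stated order contradicts the simple trend.
(D) P (period 3, group 15) vs Al (period 3, group 13): the stated order agrees with the simple trend.
The exception is (C): Se (4p⁴) ionizes more easily than half-filled As (4p³).

(C)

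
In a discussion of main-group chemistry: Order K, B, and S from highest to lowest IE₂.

K > B > S

Consider each +1 ion: K⁺ is the bare [Ar] core; B⁺ still has 2 valence electrons; S⁺ still has 5 valence electrons.
Core electrons are held far more tightly than valence electrons, so K tops the IE_2 order.
Valence configurations: B⁺ [He]2s², S⁺ [Ne]3s²3p³.
The numbers (kJ/mol): K 3052, B 2427, S 2252.
Hence IE_2: S < B < K.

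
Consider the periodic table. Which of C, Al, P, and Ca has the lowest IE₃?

Al

After 2 electrons have been removed, what remains? C²⁺ still has 2 valence electrons; Al²⁺ still has 1 valence electron; P²⁺ still has 3 valence electrons; Ca²⁺ is the bare [Ar] core.
Core electrons are held far more tightly than valence electrons, so Ca tops the IE_3 order.
Valence configurations: C²⁺ [He]2s², Al²⁺ [Ne]3s¹, P²⁺ [Ne]3s²3p¹.
Tabulated IE_3 (kJ/mol): C 4620, Al 2745, P 2914, Ca 4912.
Putting it together, IE_3: Al < P < C < Ca.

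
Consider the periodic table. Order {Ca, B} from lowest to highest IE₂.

After 1 electron has been removed, what remains? Ca⁺ still has 1 valence electron; B⁺ still has 2 valence electrons.
All are still removing valence electrons, so compare the +1 ions as you would atoms: IE_2 generally rises across a period (higher Z_eff) and falls down a group (larger shell), subject to the usual subshell exceptions.
Valence configurations: Ca⁺ [Ar]4s¹, B⁺ [He]2s².
Approximate IE_2 values (kJ/mol): Ca 1145, B 2427.
So the second ionization energies run Ca < B.

Ca < B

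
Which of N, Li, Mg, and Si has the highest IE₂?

Li

The second ionization energy removes an electron from the +1 ion. For each element: N⁺ still has 4 valence electrons; Li⁺ is the bare [He] core; Mg⁺ still has 1 valence electron; Si⁺ still has 3 valence electrons.
Pulling an electron out of a noble-gas core costs far more than removing a remaining valence electron, so Li sits at the high end of IE_2.
Valence configurations: N⁺ [He]2s²2p², Mg⁺ [Ne]3s¹, Si⁺ [Ne]3s²3p¹.
Approximate IE_2 values (kJ/mol): N 2856, Li 7298, Mg 1451, Si 1577.
Hence IE_2: Mg < Si < N < Li.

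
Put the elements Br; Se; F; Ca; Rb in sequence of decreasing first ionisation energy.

IE₁ increases left→right with effective nuclear charge and decreases top→bottom as the valence shell moves farther out.
Neither a single period nor a single group — weigh both effects.
Ca > Rb: relative to Rb, both the across-period and down-group shifts push Ca's first ionization energy up.
Se > Ca: both are in period 4; the period trend gives Se the larger value.
Br > Se: both are in period 4; the period trend gives Br the larger value.
F > Br: they share group 17; the group trend gives F the larger value.
Tabulated first ionization energy (kJ/mol): F 1681, Ca 590, Se 941, Br 1140, Rb 403.
So from highest to lowest: F > Br > Se > Ca > Rb.

F > Br > Se > Ca > Rb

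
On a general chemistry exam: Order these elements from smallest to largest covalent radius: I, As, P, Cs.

P, As, I, Cs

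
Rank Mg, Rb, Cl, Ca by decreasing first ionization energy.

Cl, Mg, Ca, Rb

Removing the outermost electron gets harder across a period and easier down a group.
Here both period and group differ, so the two effects have to be weighed against each other.
Ca > Rb: both effects reinforce here, so Ca is clearly the higher of the two.
Mg > Ca: Mg sits above Ca in group 2, so the down-group effect alone puts Mg higher.
Cl > Mg: both are in period 3; the period trend gives Cl the larger value.
For reference (kJ/mol): Mg 738, Cl 1251, Ca 590, Rb 403.
So from highest to lowest: Cl > Mg > Ca > Rb.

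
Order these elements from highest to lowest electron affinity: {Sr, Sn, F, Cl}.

F is in period 2, group 17; Cl is in period 3, group 17; Sr is in period 5, group 2; Sn is in period 5, group 14.
Adding an electron releases more energy for atoms nearer the top right (short of the noble gases).
These span different periods and groups, so the two trends combine.
Sn > Sr: both are in period 5; the period trend gives Sn the larger value.
F > Sn: both effects reinforce here, so F is clearly the higher of the two.
Cl > F: this pair runs against the simple trend — see the exception note.
Note the exception: Cl has a higher electron affinity than F, contrary to the simple trend — F's small 2p subshell makes the incoming electron feel strong e⁻–e⁻ repulsion, so Cl actually releases more energy on gaining an electron.
For reference (kJ/mol): F 328, Cl 349, Sr 5, Sn 107.
So from highest to lowest: Cl > F > Sn > Sr.

Cl, F, Sn, Sr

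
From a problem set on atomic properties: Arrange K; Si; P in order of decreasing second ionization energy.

K > P > Si

The second ionization energy removes an electron from the +1 ion. For each element: K⁺ is the bare [Ar] core; Si⁺ still has 3 valence electrons; P⁺ still has 4 valence electrons.
Pulling an electron out of a noble-gas core costs far more than removing a remaining valence electron, so K sits at the high end of IE_2.
Valence configurations: Si⁺ [Ne]3s²3p¹, P⁺ [Ne]3s²3p².
Approximate IE_2 values (kJ/mol): K 3052, Si 1577, P 1907.
Putting it together, IE_2: Si < P < K.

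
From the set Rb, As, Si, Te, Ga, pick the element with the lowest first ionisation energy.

Rb

Si is in period 3, group 14; Ga is in period 4, group 13; As is in period 4, group 15; Rb is in period 5, group 1; Te is in period 5, group 16.
Across a period the outer electron is held more tightly (higher IE₁); down a group it sits in a higher shell, more shielded, and comes off more easily.
Neither a single period nor a single group — weigh both effects.
Ga > Rb: both effects reinforce here, so Ga is clearly the higher of the two.
Si > Ga: both effects reinforce here, so Si is clearly the higher of the two.
Te > Si: the two effects oppose for this pair; the across-period effect wins (869 vs 786 kJ/mol).
As > Te: the two effects oppose for this pair; the down-group effect wins (947 vs 869 kJ/mol).
Tabulated first ionization energy (kJ/mol): Si 786, Ga 579, As 947, Rb 403, Te 869.
The lowest first ionisation energy among these belongs to Rb.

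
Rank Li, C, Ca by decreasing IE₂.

The second ionization energy removes an electron from the +1 ion. For each element: Li⁺ is the bare [He] core; C⁺ still has 3 valence electrons; Ca⁺ still has 1 valence electron.
Core electrons are held far more tightly than valence electrons, so Li tops the IE_2 order.
Valence configurations: C⁺ [He]2s²2p¹, Ca⁺ [Ar]4s¹.
Tabulated IE_2 (kJ/mol): Li 7298, C 2353, Ca 1145.
Putting it together, IE_2: Ca < C < Li.

Li > C > Ca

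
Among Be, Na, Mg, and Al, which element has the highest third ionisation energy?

Be

The third ionization energy removes an electron from the +2 ion. For each element: Be²⁺ is the bare [He] core; Na²⁺ is already 1 electron into the core; Mg²⁺ is the bare [Ne] core; Al²⁺ still has 1 valence electron.
Pulling an electron out of a noble-gas core costs far more than removing a remaining valence electron, so Na, Mg and Be sit at the high end of IE_3.
The numbers (kJ/mol): Be 14849, Na 6910, Mg 7733, Al 2745.
Hence IE_3: Al < Na < Mg < Be.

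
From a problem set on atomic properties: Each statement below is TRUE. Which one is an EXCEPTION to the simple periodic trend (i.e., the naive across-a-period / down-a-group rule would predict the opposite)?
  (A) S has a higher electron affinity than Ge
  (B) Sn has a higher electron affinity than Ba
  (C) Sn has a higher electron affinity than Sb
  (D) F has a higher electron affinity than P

The general trend: electron affinity increases across a period and decreases down a group.
(A) S (period 3, group 16) vs Ge (period 4, group 14): the stated order agrees with the simple trend.
(B) Sn (period 5, group 14) vs Ba (period 6, group 2): the stated order agrees with the simple trend.
(C) Sn (period 5, group 14) vs Sb (period 5, group 15): the stated order contradicts the simple trend.
(D) F (period 2, group 17) vs P (period 3, group 15): the stated order agrees with the simple trend.
The exception is (C): adding an electron to Sb's half-filled 5p³ is unfavourable, so Sn has the more exothermic EA.

(C)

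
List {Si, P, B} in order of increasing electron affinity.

B is in period 2, group 13; Si is in period 3, group 14; P is in period 3, group 15.
Electron affinity generally becomes more exothermic across a period toward the halogens and less exothermic down a group.
Neither a single period nor a single group — weigh both effects.
P > B: period and group pull opposite ways; the across-period shift dominates (72 vs 27 kJ/mol).
Si > P: this pair runs against the simple trend — see the exception note.
Note the exception: Si has a higher electron affinity than P, contrary to the simple trend — adding an electron to P's half-filled 3p³ is unfavourable, so Si (3p²) has the more exothermic EA.
Tabulated electron affinity (kJ/mol): B 27, Si 134, P 72.
So from lowest to highest: B < P < Si.

B, P, Si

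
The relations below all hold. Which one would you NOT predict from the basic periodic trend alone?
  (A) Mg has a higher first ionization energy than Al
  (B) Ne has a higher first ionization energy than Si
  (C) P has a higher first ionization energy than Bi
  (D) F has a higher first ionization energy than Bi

(A)

The general trend: first ionization energy increases across a period and decreases down a group.
(A) Mg (period 3, group 2) vs Al (period 3, group 13): the stated order contradicts the simple trend.
(B) Ne (period 2, group 18) vs Si (period 3, group 14): the stated order agrees with the simple trend.
(C) P (period 3, group 15) vs Bi (period 6, group 15): the stated order agrees with the simple trend.
(D) F (period 2, group 17) vs Bi (period 6, group 15): the stated order agrees with the simple trend.
The exception is (A): Al's single 3p electron is easier to remove than one from Mg's filled 3s².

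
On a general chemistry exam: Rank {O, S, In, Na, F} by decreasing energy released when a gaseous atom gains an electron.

O is in period 2, group 16; F is in period 2, group 17; Na is in period 3, group 1; S is in period 3, group 16; In is in period 5, group 13.
EA tends to increase across a period and decrease down a group, though the pattern is less regular than for IE or radius.
Here both period and group differ, so the two effects have to be weighed against each other.
Na > In: the two effects oppose for this pair; the down-group effect wins (53 vs 29 kJ/mol).
O > Na: both effects reinforce here, so O is clearly the higher of the two.
S > O: this pair runs against the simple trend — see the exception note.
F > S: both effects reinforce here, so F is clearly the higher of the two.
Note the exception: S has a higher electron affinity than O, contrary to the simple trend — the compact 2p subshell of O repels the added electron more than S's larger 3p does.
For reference (kJ/mol): O 141, F 328, Na 53, S 200, In 29.
So from highest to lowest: F > S > O > Na > In.

F > S > O > Na > In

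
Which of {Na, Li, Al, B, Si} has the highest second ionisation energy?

Consider each +1 ion: Na⁺ is the bare [Ne] core; Li⁺ is the bare [He] core; Al⁺ still has 2 valence electrons; B⁺ still has 2 valence electrons; Si⁺ still has 3 valence electrons.
Core electrons are held far more tightly than valence electrons, so Na and Li top the IE_2 order.
Valence configurations: Al⁺ [Ne]3s², B⁺ [He]2s², Si⁺ [Ne]3s²3p¹.
Si⁺ loses a lone 3p electron whereas Al⁺ must break into a filled 3s² pair, so IE_2(Al) > IE_2(Si) even though Si has the higher nuclear charge.
The numbers (kJ/mol): Na 4562, Li 7298, Al 1817, B 2427, Si 1577.
Hence IE_2: Si < Al < B < Na < Li.

Li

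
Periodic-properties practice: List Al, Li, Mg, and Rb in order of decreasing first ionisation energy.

Mg > Al > Li > Rb

Li is in period 2, group 1; Mg is in period 3, group 2; Al is in period 3, group 13; Rb is in period 5, group 1.
Across a period the outer electron is held more tightly (higher IE₁); down a group it sits in a higher shell, more shielded, and comes off more easily.
Neither a single period nor a single group — weigh both effects.
Li > Rb: Li sits above Rb in group 1, so the down-group effect alone puts Li higher.
Al > Li: period and group pull opposite ways; the across-period shift dominates (578 vs 520 kJ/mol).
Mg > Al: this pair runs against the simple trend — see the exception note.
Note the exception: Mg has a higher first ionization energy than Al, contrary to the simple trend — Al's single 3p electron is easier to remove than one from Mg's filled 3s².
Tabulated first ionization energy (kJ/mol): Li 520, Mg 738, Al 578, Rb 403.
So from highest to lowest: Mg > Al > Li > Rb.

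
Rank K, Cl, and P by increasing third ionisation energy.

After 2 electrons have been removed, what remains? K²⁺ is already 1 electron into the core; Cl²⁺ still has 5 valence electrons; P²⁺ still has 3 valence electrons.
Core electrons are held far more tightly than valence electrons, so K tops the IE_3 order.
Valence configurations: Cl²⁺ [Ne]3s²3p³, P²⁺ [Ne]3s²3p¹.
Approximate IE_3 values (kJ/mol): K 4420, Cl 3822, P 2914.
Overall IE_3 order: P < Cl < K.

P, Cl, K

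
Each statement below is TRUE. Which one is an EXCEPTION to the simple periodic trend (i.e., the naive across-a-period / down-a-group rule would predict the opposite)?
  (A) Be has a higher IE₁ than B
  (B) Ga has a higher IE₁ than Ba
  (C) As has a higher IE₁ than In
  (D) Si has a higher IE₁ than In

The general trend: IE₁ increases across a period and decreases down a group.
(A) Be (period 2, group 2) vs B (period 2, group 13): the stated order contradicts the simple trend.
(B) Ga (period 4, group 13) vs Ba (period 6, group 2): the stated order agrees with the simple trend.
(C) As (period 4, group 15) vs In (period 5, group 13): the stated order agrees with the simple trend.
(D) Si (period 3, group 14) vs In (period 5, group 13): the stated order agrees with the simple trend.
The exception is (A): removing B's lone 2p electron is easier than breaking Be's filled 2s².

(A)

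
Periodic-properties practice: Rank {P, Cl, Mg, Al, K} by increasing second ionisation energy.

Mg < Al < P < Cl < K

The second ionization energy removes an electron from the +1 ion. For each element: P⁺ still has 4 valence electrons; Cl⁺ still has 6 valence electrons; Mg⁺ still has 1 valence electron; Al⁺ still has 2 valence electrons; K⁺ is the bare [Ar] core.
Core electrons are held far more tightly than valence electrons, so K tops the IE_2 order.
Valence configurations: P⁺ [Ne]3s²3p², Cl⁺ [Ne]3s²3p⁴, Mg⁺ [Ne]3s¹, Al⁺ [Ne]3s².
The numbers (kJ/mol): P 1907, Cl 2298, Mg 1451, Al 1817, K 3052.
So the second ionization energies run Mg < Al < P < Cl < K.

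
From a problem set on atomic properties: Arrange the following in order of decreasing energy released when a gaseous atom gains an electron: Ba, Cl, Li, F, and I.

Li is in period 2, group 1; F is in period 2, group 17; Cl is in period 3, group 17; I is in period 5, group 17; Ba is in period 6, group 2.
Adding an electron releases more energy for atoms nearer the top right (short of the noble gases).
Neither a single period nor a single group — weigh both effects.
Li > Ba: the two effects oppose for this pair; the down-group effect wins (60 vs 14 kJ/mol).
I > Li: the two effects oppose for this pair; the across-period effect wins (295 vs 60 kJ/mol).
F > I: F sits above I in group 17, so the down-group effect alone puts F higher.
Cl > F: this pair runs against the simple trend — see the exception note.
Note the exception: Cl has a higher electron affinity than F, contrary to the simple trend — F's small 2p subshell makes the incoming electron feel strong e⁻–e⁻ repulsion, so Cl actually releases more energy on gaining an electron.
For reference (kJ/mol): Li 60, F 328, Cl 349, I 295, Ba 14.
So from highest to lowest: Cl > F > I > Li > Ba.

Cl, F, I, Li, Ba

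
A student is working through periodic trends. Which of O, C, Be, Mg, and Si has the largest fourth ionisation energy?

Be

Consider each +3 ion: O³⁺ still has 3 valence electrons; C³⁺ still has 1 valence electron; Be³⁺ is already 1 electron into the core; Mg³⁺ is already 1 electron into the core; Si³⁺ still has 1 valence electron.
Core electrons are held far more tightly than valence electrons, so Mg and Be top the IE_4 order.
Valence configurations: O³⁺ [He]2s²2p¹, C³⁺ [He]2s¹, Si³⁺ [Ne]3s¹.
The numbers (kJ/mol): O 7469, C 6223, Be 21007, Mg 10543, Si 4356.
Hence IE_4: Si < C < O < Mg < Be.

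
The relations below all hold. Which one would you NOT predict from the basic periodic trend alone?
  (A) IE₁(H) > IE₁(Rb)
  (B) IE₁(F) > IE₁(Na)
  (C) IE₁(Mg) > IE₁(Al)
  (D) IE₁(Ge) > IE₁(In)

The general trend: first ionisation energy increases across a period and decreases down a group.
(A) H (period 1, group 1) vs Rb (period 5, group 1): the stated order agrees with the simple trend.
(B) F (period 2, group 17) vs Na (period 3, group 1): the stated order agrees with the simple trend.
(C) Mg (period 3, group 2) vs Al (period 3, group 13): the stated order contradicts the simple trend.
(D) Ge (period 4, group 14) vs In (period 5, group 13): the stated order agrees with the simple trend.
The exception is (C): Al's single 3p electron is easier to remove than one from Mg's filled 3s².

(C)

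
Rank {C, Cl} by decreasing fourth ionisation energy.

C > Cl

The fourth ionization energy removes an electron from the +3 ion. For each element: C³⁺ still has 1 valence electron; Cl³⁺ still has 4 valence electrons.
All are still removing valence electrons, so compare the +3 ions as you would atoms: IE_4 generally rises across a period (higher Z_eff) and falls down a group (larger shell), subject to the usual subshell exceptions.
Valence configurations: C³⁺ [He]2s¹, Cl³⁺ [Ne]3s²3p².
Approximate IE_4 values (kJ/mol): C 6223, Cl 5159.
Hence IE_4: Cl < C.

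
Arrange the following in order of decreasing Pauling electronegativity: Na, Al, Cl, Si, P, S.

Cl > S > P > Si > Al > Na

Na is in period 3, group 1; Al is in period 3, group 13; Si is in period 3, group 14; P is in period 3, group 15; S is in period 3, group 16; Cl is in period 3, group 17.
Electronegativity increases across a period and decreases down a group, tracking effective nuclear charge and atomic size.
All lie in period 3, so electronegativity increases left to right.
So from highest to lowest: Cl > S > P > Si > Al > Na.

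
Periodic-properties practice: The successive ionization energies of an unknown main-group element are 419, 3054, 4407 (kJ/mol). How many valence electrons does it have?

Look for the largest jump between consecutive ionization energies: IE2/IE1 ≈ 7.3, far larger than any earlier ratio.
That jump marks the point where a core electron is being removed. So the atom has 1 valence electron.

1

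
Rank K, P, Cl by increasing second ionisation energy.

After 1 electron has been removed, what remains? K⁺ is the bare [Ar] core; P⁺ still has 4 valence electrons; Cl⁺ still has 6 valence electrons.
Core electrons are held far more tightly than valence electrons, so K tops the IE_2 order.
Valence configurations: P⁺ [Ne]3s²3p², Cl⁺ [Ne]3s²3p⁴.
Tabulated IE_2 (kJ/mol): K 3052, P 1907, Cl 2298.
So the second ionization energies run P < Cl < K.

P < Cl < K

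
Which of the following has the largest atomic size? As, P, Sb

Sb

P is in period 3, group 15; As is in period 4, group 15; Sb is in period 5, group 15.
Moving right in a period, electrons are added to the same shell under a stronger nuclear pull, so atoms get smaller; moving down, a new shell is opened and atoms get larger.
All are in group 15, so atomic radius increases down the group.
The largest atomic size among these belongs to Sb.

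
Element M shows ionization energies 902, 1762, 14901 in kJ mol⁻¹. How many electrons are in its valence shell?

Look for the largest jump between consecutive ionization energies: IE3/IE2 ≈ 8.5, far larger than any earlier ratio.
That jump marks the point where a core electron is being removed. So the atom has 2 valence electrons.

2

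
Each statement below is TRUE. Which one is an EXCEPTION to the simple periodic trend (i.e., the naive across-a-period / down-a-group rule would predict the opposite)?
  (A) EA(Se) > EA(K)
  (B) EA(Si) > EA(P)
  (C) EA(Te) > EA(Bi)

The general trend: electron affinity increases across a period and decreases down a group.
(A) Se (period 4, group 16) vs K (period 4, group 1): the stated order agrees with the simple trend.
(B) Si (period 3, group 14) vs P (period 3, group 15): the stated order contradicts the simple trend.
(C) Te (period 5, group 16) vs Bi (period 6, group 15): the stated order agrees with the simple trend.
The exception is (B): adding an electron to P's half-filled 3p³ is unfavourable, so Si (3p²) has the more exothermic EA.

(B)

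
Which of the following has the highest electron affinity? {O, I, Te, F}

O is in period 2, group 16; F is in period 2, group 17; Te is in period 5, group 16; I is in period 5, group 17.
Atoms with high Z_eff and room in the valence shell (especially the halogens) have the most exothermic electron affinities.
Neither a single period nor a single group — weigh both effects.
Te > O: this pair runs against the simple trend — see the exception note.
I > Te: I lies to the right of Te in period 5, so the across-period effect alone puts I higher.
F > I: F sits above I in group 17, so the down-group effect alone puts F higher.
Note the exception: Te has a higher electron affinity than O, contrary to the simple trend — O's compact 2p subshell gives strong electron–electron repulsion on the added electron.
Tabulated electron affinity (kJ/mol): O 141, F 328, Te 190, I 295.
The highest electron affinity among these belongs to F.

F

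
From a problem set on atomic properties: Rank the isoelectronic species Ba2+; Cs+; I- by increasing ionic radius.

All of these have 54 electrons, so size is governed by nuclear charge alone: the more protons, the stronger the pull on the same electron cloud, and the smaller the ion.
Nuclear charges: Ba2+ (Z=56), Cs+ (Z=55), I- (Z=53).
Smallest to largest: Ba2+ < Cs+ < I-.

Ba2+ < Cs+ < I-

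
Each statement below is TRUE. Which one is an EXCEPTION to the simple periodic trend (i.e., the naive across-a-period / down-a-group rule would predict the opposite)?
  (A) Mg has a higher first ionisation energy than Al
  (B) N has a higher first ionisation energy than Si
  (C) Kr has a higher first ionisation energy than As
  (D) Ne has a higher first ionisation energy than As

The general trend: first ionisation energy increases across a period and decreases down a group.
(A) Mg (period 3, group 2) vs Al (period 3, group 13): the stated order contradicts the simple trend.
(B) N (period 2, group 15) vs Si (period 3, group 14): the stated order agrees with the simple trend.
(C) Kr (period 4, group 18) vs As (period 4, group 15): the stated order agrees with the simple trend.
(D) Ne (period 2, group 18) vs As (period 4, group 15): the stated order agrees with the simple trend.
The exception is (A): Al's single 3p electron is easier to remove than one from Mg's filled 3s².

(A)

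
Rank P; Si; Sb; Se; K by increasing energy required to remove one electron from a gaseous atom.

K < Si < Sb < Se < P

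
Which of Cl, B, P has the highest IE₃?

Cl

After 2 electrons have been removed, what remains? Cl²⁺ still has 5 valence electrons; B²⁺ still has 1 valence electron; P²⁺ still has 3 valence electrons.
All are still removing valence electrons, so compare the +2 ions as you would atoms: IE_3 generally rises across a period (higher Z_eff) and falls down a group (larger shell), subject to the usual subshell exceptions.
Valence configurations: Cl²⁺ [Ne]3s²3p³, B²⁺ [He]2s¹, P²⁺ [Ne]3s²3p¹.
The numbers (kJ/mol): Cl 3822, B 3660, P 2914.
Putting it together, IE_3: P < B < Cl.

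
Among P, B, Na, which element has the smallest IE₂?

P

The second ionization energy removes an electron from the +1 ion. For each element: P⁺ still has 4 valence electrons; B⁺ still has 2 valence electrons; Na⁺ is the bare [Ne] core.
Pulling an electron out of a noble-gas core costs far more than removing a remaining valence electron, so Na sits at the high end of IE_2.
Valence configurations: P⁺ [Ne]3s²3p², B⁺ [He]2s².
The numbers (kJ/mol): P 1907, B 2427, Na 4562.
Putting it together, IE_2: P < B < Na.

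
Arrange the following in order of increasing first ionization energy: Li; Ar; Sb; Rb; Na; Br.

Li is in period 2, group 1; Na is in period 3, group 1; Ar is in period 3, group 18; Br is in period 4, group 17; Rb is in period 5, group 1; Sb is in period 5, group 15.
First ionization energy rises across a period (greater Z_eff holds electrons more tightly) and falls down a group (valence electrons are farther from the nucleus).
Neither a single period nor a single group — weigh both effects.
Na > Rb: Na sits above Rb in group 1, so the down-group effect alone puts Na higher.
Li > Na: they share group 1; the group trend gives Li the larger value.
Sb > Li: the two effects oppose for this pair; the across-period effect wins (831 vs 520 kJ/mol).
Br > Sb: relative to Sb, both the across-period and down-group shifts push Br's first ionization energy up.
Ar > Br: both effects reinforce here, so Ar is clearly the higher of the two.
Tabulated first ionization energy (kJ/mol): Li 520, Na 496, Ar 1521, Br 1140, Rb 403, Sb 831.
So from lowest to highest: Rb < Na < Li < Sb < Br < Ar.

Rb, Na, Li, Sb, Br, Ar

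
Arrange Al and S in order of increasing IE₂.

Al, S

IE_2 is the cost of taking one more electron from the +1 cation: Al⁺ still has 2 valence electrons; S⁺ still has 5 valence electrons.
All are still removing valence electrons, so compare the +1 ions as you would atoms: IE_2 generally rises across a period (higher Z_eff) and falls down a group (larger shell), subject to the usual subshell exceptions.
Valence configurations: Al⁺ [Ne]3s², S⁺ [Ne]3s²3p³.
The numbers (kJ/mol): Al 1817, S 2252.
So the second ionization energies run Al < S.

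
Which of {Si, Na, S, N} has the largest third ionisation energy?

Consider each +2 ion: Si²⁺ still has 2 valence electrons; Na²⁺ is already 1 electron into the core; S²⁺ still has 4 valence electrons; N²⁺ still has 3 valence electrons.
Pulling an electron out of a noble-gas core costs far more than removing a remaining valence electron, so Na sits at the high end of IE_3.
Valence configurations: Si²⁺ [Ne]3s², S²⁺ [Ne]3s²3p², N²⁺ [He]2s²2p¹.
Approximate IE_3 values (kJ/mol): Si 3232, Na 6910, S 3357, N 4578.
Overall IE_3 order: Si < S < N < Na.

Na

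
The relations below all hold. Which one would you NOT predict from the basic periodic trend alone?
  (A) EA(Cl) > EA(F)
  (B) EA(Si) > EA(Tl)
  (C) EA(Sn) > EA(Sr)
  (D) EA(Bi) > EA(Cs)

(A)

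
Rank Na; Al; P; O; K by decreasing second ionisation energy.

Na > O > K > P > Al

Consider each +1 ion: Na⁺ is the bare [Ne] core; Al⁺ still has 2 valence electrons; P⁺ still has 4 valence electrons; O⁺ still has 5 valence electrons; K⁺ is the bare [Ar] core.
Usually core removal costs more than valence removal, but here the competition is close: a tightly held n=2 valence electron can cost more to remove than an n=3 core electron, so the actual values have to decide it.
Valence configurations: Al⁺ [Ne]3s², P⁺ [Ne]3s²3p², O⁺ [He]2s²2p³.
Tabulated IE_2 (kJ/mol): Na 4562, Al 1817, P 1907, O 3388, K 3052.
Putting it together, IE_2: Al < P < K < O < Na.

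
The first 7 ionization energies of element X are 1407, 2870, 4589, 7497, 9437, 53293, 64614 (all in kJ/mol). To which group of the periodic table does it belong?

Look for the largest jump between consecutive ionization energies: IE6/IE5 ≈ 5.6, far larger than any earlier ratio.
That jump marks the point where a core electron is being removed. So the atom has 5 valence electrons.
A main-group element with 5 valence electrons is in group 15.

Group 15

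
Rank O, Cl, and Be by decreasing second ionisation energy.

After 1 electron has been removed, what remains? O⁺ still has 5 valence electrons; Cl⁺ still has 6 valence electrons; Be⁺ still has 1 valence electron.
All are still removing valence electrons, so compare the +1 ions as you would atoms: IE_2 generally rises across a period (higher Z_eff) and falls down a group (larger shell), subject to the usual subshell exceptions.
Valence configurations: O⁺ [He]2s²2p³, Cl⁺ [Ne]3s²3p⁴, Be⁺ [He]2s¹.
The numbers (kJ/mol): O 3388, Cl 2298, Be 1757.
Hence IE_2: Be < Cl < O.

O > Cl > Be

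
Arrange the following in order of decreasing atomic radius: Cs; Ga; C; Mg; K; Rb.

Across a period the added protons contract the valence shell; down a group each new principal shell makes the atom larger.
These span different periods and groups, so the two trends combine.
Ga > C: relative to C, both the across-period and down-group shifts push Ga's atomic radius up.
Mg > Ga: period and group pull opposite ways; the across-period shift dominates (139 vs 124 pm).
K > Mg: both effects reinforce here, so K is clearly the larger of the two.
Rb > K: they share group 1; the group trend gives Rb the larger value.
Cs > Rb: they share group 1; the group trend gives Cs the larger value.
Approximate values (pm): C 75, Mg 139, K 196, Ga 124, Rb 210, Cs 232.
So from largest to smallest: Cs > Rb > K > Mg > Ga > C.

Cs > Rb > K > Mg > Ga > C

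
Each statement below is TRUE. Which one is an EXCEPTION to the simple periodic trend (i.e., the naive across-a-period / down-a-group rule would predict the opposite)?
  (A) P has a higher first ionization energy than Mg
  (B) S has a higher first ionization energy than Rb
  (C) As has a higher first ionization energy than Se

(C)

The general trend: first ionization energy increases across a period and decreases down a group.
(A) P (period 3, group 15) vs Mg (period 3, group 2): the stated order agrees with the simple trend.
(B) S (period 3, group 16) vs Rb (period 5, group 1): the stated order agrees with the simple trend.
(C) As (period 4, group 15) vs Se (period 4, group 16): the stated order contradicts the simple trend.
The exception is (C): Se (4p⁴) ionizes more easily than half-filled As (4p³).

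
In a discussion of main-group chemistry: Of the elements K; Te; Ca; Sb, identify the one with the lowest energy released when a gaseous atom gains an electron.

K is in period 4, group 1; Ca is in period 4, group 2; Sb is in period 5, group 15; Te is in period 5, group 16.
Electron affinity generally becomes more exothermic across a period toward the halogens and less exothermic down a group.
Neither a single period nor a single group — weigh both effects.
K > Ca: this pair runs against the simple trend — see the exception note.
Sb > K: the two effects oppose for this pair; the across-period effect wins (103 vs 48 kJ/mol).
Te > Sb: both are in period 5; the period trend gives Te the larger value.
Note the exception: K has a higher electron affinity than Ca, contrary to the simple trend — adding an electron to Ca (ns²) has to open a new, higher-energy np subshell, which is unfavourable.
Tabulated electron affinity (kJ/mol): K 48, Ca 2, Sb 103, Te 190.
The lowest energy released when a gaseous atom gains an electron among these belongs to Ca.

Ca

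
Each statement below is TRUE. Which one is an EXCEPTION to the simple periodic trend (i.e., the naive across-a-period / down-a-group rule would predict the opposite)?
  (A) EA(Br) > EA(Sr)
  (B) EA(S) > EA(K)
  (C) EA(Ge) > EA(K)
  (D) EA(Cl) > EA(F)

(D)

The general trend: electron affinity increases across a period and decreases down a group.
(A) Br (period 4, group 17) vs Sr (period 5, group 2): the stated order agrees with the simple trend.
(B) S (period 3, group 16) vs K (period 4, group 1): the stated order agrees with the simple trend.
(C) Ge (period 4, group 14) vs K (period 4, group 1): the stated order agrees with the simple trend.
(D) Cl (period 3, group 17) vs F (period 2, group 17): the stated order contradicts the simple trend.
The exception is (D): F's small 2p subshell makes the incoming electron feel strong e⁻–e⁻ repulsion, so Cl actually releases more energy on gaining an electron.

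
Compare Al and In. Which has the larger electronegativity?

In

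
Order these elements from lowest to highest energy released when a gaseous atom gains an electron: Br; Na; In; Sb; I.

Na is in period 3, group 1; Br is in period 4, group 17; In is in period 5, group 13; Sb is in period 5, group 15; I is in period 5, group 17.
Atoms with high Z_eff and room in the valence shell (especially the halogens) have the most exothermic electron affinities.
These span different periods and groups, so the two trends combine.
Na > In: the two effects oppose for this pair; the down-group effect wins (53 vs 29 kJ/mol).
Sb > Na: the two effects oppose for this pair; the across-period effect wins (103 vs 53 kJ/mol).
I > Sb: I lies to the right of Sb in period 5, so the across-period effect alone puts I higher.
Br > I: Br sits above I in group 17, so the down-group effect alone puts Br higher.
Tabulated electron affinity (kJ/mol): Na 53, Br 325, In 29, Sb 103, I 295.
So from lowest to highest: In < Na < Sb < I < Br.

In, Na, Sb, I, Br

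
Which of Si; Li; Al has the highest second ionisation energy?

The second ionization energy removes an electron from the +1 ion. For each element: Si⁺ still has 3 valence electrons; Li⁺ is the bare [He] core; Al⁺ still has 2 valence electrons.
Core electrons are held far more tightly than valence electrons, so Li tops the IE_2 order.
Valence configurations: Si⁺ [Ne]3s²3p¹, Al⁺ [Ne]3s².
Si⁺ loses a lone 3p electron whereas Al⁺ must break into a filled 3s² pair, so IE_2(Al) > IE_2(Si) even though Si has the higher nuclear charge.
The numbers (kJ/mol): Si 1577, Li 7298, Al 1817.
Overall IE_2 order: Si < Al < Li.

Li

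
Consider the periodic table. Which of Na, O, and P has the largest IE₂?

Consider each +1 ion: Na⁺ is the bare [Ne] core; O⁺ still has 5 valence electrons; P⁺ still has 4 valence electrons.
Core electrons are held far more tightly than valence electrons, so Na tops the IE_2 order.
Valence configurations: O⁺ [He]2s²2p³, P⁺ [Ne]3s²3p².
Tabulated IE_2 (kJ/mol): Na 4562, O 3388, P 1907.
Putting it together, IE_2: P < O < Na.

Na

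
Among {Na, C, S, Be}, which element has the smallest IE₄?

The fourth ionization energy removes an electron from the +3 ion. For each element: Na³⁺ is already 2 electrons into the core; C³⁺ still has 1 valence electron; S³⁺ still has 3 valence electrons; Be³⁺ is already 1 electron into the core.
Pulling an electron out of a noble-gas core costs far more than removing a remaining valence electron, so Na and Be sit at the high end of IE_4.
Valence configurations: C³⁺ [He]2s¹, S³⁺ [Ne]3s²3p¹.
Tabulated IE_4 (kJ/mol): Na 9543, C 6223, S 4556, Be 21007.
So the fourth ionization energies run S < C < Na < Be.

S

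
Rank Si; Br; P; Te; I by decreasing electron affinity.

Br > I > Te > Si > P

Si is in period 3, group 14; P is in period 3, group 15; Br is in period 4, group 17; Te is in period 5, group 16; I is in period 5, group 17.
Adding an electron releases more energy for atoms nearer the top right (short of the noble gases).
Neither a single period nor a single group — weigh both effects.
Si > P: this pair runs against the simple trend — see the exception note.
Te > Si: period and group pull opposite ways; the across-period shift dominates (190 vs 134 kJ/mol).
I > Te: I lies to the right of Te in period 5, so the across-period effect alone puts I higher.
Br > I: they share group 17; the group trend gives Br the larger value.
Note the exception: Si has a higher electron affinity than P, contrary to the simple trend — adding an electron to P's half-filled 3p³ is unfavourable, so Si (3p²) has the more exothermic EA.
For reference (kJ/mol): Si 134, P 72, Br 325, Te 190, I 295.
So from highest to lowest: Br > I > Te > Si > P.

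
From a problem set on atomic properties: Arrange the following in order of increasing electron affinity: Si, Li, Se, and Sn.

Li < Sn < Si < Se

Atoms with high Z_eff and room in the valence shell (especially the halogens) have the most exothermic electron affinities.
Neither a single period nor a single group — weigh both effects.
Sn > Li: period and group pull opposite ways; the across-period shift dominates (107 vs 60 kJ/mol).
Si > Sn: they share group 14; the group trend gives Si the larger value.
Se > Si: the two effects oppose for this pair; the across-period effect wins (195 vs 134 kJ/mol).
For reference (kJ/mol): Li 60, Si 134, Se 195, Sn 107.
So from lowest to highest: Li < Sn < Si < Se.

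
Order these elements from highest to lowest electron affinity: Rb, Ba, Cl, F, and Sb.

EA tends to increase across a period and decrease down a group, though the pattern is less regular than for IE or radius.
These span different periods and groups, so the two trends combine.
Rb > Ba: period and group pull opposite ways; the down-group shift dominates (47 vs 14 kJ/mol).
Sb > Rb: both are in period 5; the period trend gives Sb the larger value.
F > Sb: both effects reinforce here, so F is clearly the higher of the two.
Cl > F: this pair runs against the simple trend — see the exception note.
Note the exception: Cl has a higher electron affinity than F, contrary to the simple trend — F's small 2p subshell makes the incoming electron feel strong e⁻–e⁻ repulsion, so Cl actually releases more energy on gaining an electron.
For reference (kJ/mol): F 328, Cl 349, Rb 47, Sb 103, Ba 14.
So from highest to lowest: Cl > F > Sb > Rb > Ba.

Cl, F, Sb, Rb, Ba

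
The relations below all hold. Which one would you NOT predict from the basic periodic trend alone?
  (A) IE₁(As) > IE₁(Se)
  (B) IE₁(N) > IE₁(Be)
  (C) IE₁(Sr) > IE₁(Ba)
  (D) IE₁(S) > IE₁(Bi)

The general trend: first ionization energy increases across a period and decreases down a group.
(A) As (period 4, group 15) vs Se (period 4, group 16): the stated order contradicts the simple trend.
(B) N (period 2, group 15) vs Be (period 2, group 2): the stated order agrees with the simple trend.
(C) Sr (period 5, group 2) vs Ba (period 6, group 2): the stated order agrees with the simple trend.
(D) S (period 3, group 16) vs Bi (period 6, group 15): the stated order agrees with the simple trend.
The exception is (A): Se (4p⁴) ionizes more easily than half-filled As (4p³).

(A)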